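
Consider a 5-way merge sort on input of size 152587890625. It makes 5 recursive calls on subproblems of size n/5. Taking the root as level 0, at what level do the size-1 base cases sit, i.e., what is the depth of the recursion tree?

For divide and conquer with division factor 5:

Problem sizes at each level:
Level 0: 152587890625
Level 1: 30517578125
Level 2: 6103515625
Level 3: 1220703125
Level 4: 244140625
Level 5: 48828125
Level 6: 9765625
Level 7: 1953125
Level 8: 390625
Level 9: 78125
Level 10: 15625
Level 11: 3125
Level 12: 625
Level 13: 125
Level 14: 25
Level 15: 5
Level 16: 1

The root is level 0 and the size-1 base case is level 16 (the tree spans levels 0 through 16, i.e. 17 levels counting the root), so the depth is the number of divisions: log_5(152587890625) = 16

The recursion tree depth is log_5(152587890625) = 16. At each level, the problem size is divided by 5, so it takes 16 divisions to reduce to a base case of size 1. The algorithm makes 5 recursive calls at each level.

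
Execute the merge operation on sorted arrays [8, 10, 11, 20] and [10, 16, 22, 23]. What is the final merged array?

Merging process:

Compare 8 vs 10: take 8 from left. Merged: [8]
Compare 10 vs 10: take 10 from left. Merged: [8, 10]
Compare 11 vs 10: take 10 from right. Merged: [8, 10, 10]
Compare 11 vs 16: take 11 from left. Merged: [8, 10, 10, 11]
Compare 20 vs 16: take 16 from right. Merged: [8, 10, 10, 11, 16]
Compare 20 vs 22: take 20 from left. Merged: [8, 10, 10, 11, 16, 20]
Append remaining from right: [22, 23]. Merged: [8, 10, 10, 11, 16, 20, 22, 23]

Final merged array: [8, 10, 10, 11, 16, 20, 22, 23]
Total comparisons: 6

The merged array is [8, 10, 10, 11, 16, 20, 22, 23], requiring 6 comparisons. The merge step runs in O(n) time where n is the total number of elements.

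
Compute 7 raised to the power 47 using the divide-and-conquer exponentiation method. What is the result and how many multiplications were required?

Computing 7^47 by squaring (build up from 7^1; each line after the first costs one multiplication):

7^1 = 7
7^2 = (7^1)^2 = 7^2 = 49
7^4 = (7^2)^2 = 49^2 = 2401
7^5 = 7 * 7^4 = 7 * 2401 = 16807
7^10 = (7^5)^2 = 16807^2 = 282475249
7^11 = 7 * 7^10 = 7 * 282475249 = 1977326743
7^22 = (7^11)^2 = 1977326743^2 = 3909821048582988049
7^23 = 7 * 7^22 = 7 * 3909821048582988049 = 27368747340080916343
7^46 = (7^23)^2 = 27368747340080916343^2 = 749048330965186233494494102694564493649
7^47 = 7 * 7^46 = 7 * 749048330965186233494494102694564493649 = 5243338316756303634461458718861951455543

Result: 5243338316756303634461458718861951455543
Multiplications needed: 9 (9 lines after 7^1)

7^47 = 5243338316756303634461458718861951455543. Using exponentiation by squaring, this requires 9 multiplications. The key idea: if the exponent is even, square the half-power; if odd, multiply by the base once.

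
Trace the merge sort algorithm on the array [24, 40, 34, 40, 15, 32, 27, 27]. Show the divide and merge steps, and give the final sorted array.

Merge sort trace:

Split: [24, 40, 34, 40, 15, 32, 27, 27] -> [24, 40, 34, 40] and [15, 32, 27, 27]
  Split: [24, 40, 34, 40] -> [24, 40] and [34, 40]
    Split: [24, 40] -> [24] and [40]
    Merge: [24] + [40] -> [24, 40]
    Split: [34, 40] -> [34] and [40]
    Merge: [34] + [40] -> [34, 40]
  Merge: [24, 40] + [34, 40] -> [24, 34, 40, 40]
  Split: [15, 32, 27, 27] -> [15, 32] and [27, 27]
    Split: [15, 32] -> [15] and [32]
    Merge: [15] + [32] -> [15, 32]
    Split: [27, 27] -> [27] and [27]
    Merge: [27] + [27] -> [27, 27]
  Merge: [15, 32] + [27, 27] -> [15, 27, 27, 32]
Merge: [24, 34, 40, 40] + [15, 27, 27, 32] -> [15, 24, 27, 27, 32, 34, 40, 40]

Final sorted array: [15, 24, 27, 27, 32, 34, 40, 40]

The merge sort proceeds by recursively splitting the array and merging sorted halves.
After all merges, the sorted array is [15, 24, 27, 27, 32, 34, 40, 40].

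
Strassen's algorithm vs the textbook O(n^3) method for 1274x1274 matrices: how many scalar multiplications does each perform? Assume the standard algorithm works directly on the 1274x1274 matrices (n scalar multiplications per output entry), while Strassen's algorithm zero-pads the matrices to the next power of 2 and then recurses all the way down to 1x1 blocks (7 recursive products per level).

Matrix multiplication for 1274x1274 matrices:

Strassen's algorithm requires power-of-2 dimensions. Pad 1274x1274 to 2048x2048 (next power of 2).

Standard algorithm: 1274^3 = 2067798824 multiplications
Strassen's algorithm: 7^(log2(2048)) = 7^11 = 1977326743 multiplications
Savings: 2067798824 - 1977326743 = 90472081 multiplications

Standard: 2067798824 multiplications (1274^3). Strassen: 1977326743 multiplications (7^11, after padding to 2048x2048). Strassen reduces 8 recursive multiplications to 7 at each level.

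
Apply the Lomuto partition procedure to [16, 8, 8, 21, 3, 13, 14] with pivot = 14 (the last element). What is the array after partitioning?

Lomuto partition with pivot = 14:

Initial array: [16, 8, 8, 21, 3, 13, 14]

arr[0]=16 > 14: no swap
arr[1]=8 <= 14: swap with position 0, array becomes [8, 16, 8, 21, 3, 13, 14]
arr[2]=8 <= 14: swap with position 1, array becomes [8, 8, 16, 21, 3, 13, 14]
arr[3]=21 > 14: no swap
arr[4]=3 <= 14: swap with position 2, array becomes [8, 8, 3, 21, 16, 13, 14]
arr[5]=13 <= 14: swap with position 3, array becomes [8, 8, 3, 13, 16, 21, 14]

Place pivot at position 4: [8, 8, 3, 13, 14, 21, 16]
Pivot position: 4

After partitioning with pivot 14, the array becomes [8, 8, 3, 13, 14, 21, 16]. The pivot is placed at index 4. All elements to the left of the pivot are <= 14, and all elements to the right are > 14.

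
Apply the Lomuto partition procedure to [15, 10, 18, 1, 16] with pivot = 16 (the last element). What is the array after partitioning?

Lomuto partition with pivot = 16:

Initial array: [15, 10, 18, 1, 16]

arr[0]=15 <= 16: swap with position 0, array becomes [15, 10, 18, 1, 16]
arr[1]=10 <= 16: swap with position 1, array becomes [15, 10, 18, 1, 16]
arr[2]=18 > 16: no swap
arr[3]=1 <= 16: swap with position 2, array becomes [15, 10, 1, 18, 16]

Place pivot at position 3: [15, 10, 1, 16, 18]
Pivot position: 3

After partitioning with pivot 16, the array becomes [15, 10, 1, 16, 18]. The pivot is placed at index 3. All elements to the left of the pivot are <= 16, and all elements to the right are > 16.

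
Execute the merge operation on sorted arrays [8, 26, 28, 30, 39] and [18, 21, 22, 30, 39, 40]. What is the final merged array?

Merging process:

Compare 8 vs 18: take 8 from left. Merged: [8]
Compare 26 vs 18: take 18 from right. Merged: [8, 18]
Compare 26 vs 21: take 21 from right. Merged: [8, 18, 21]
Compare 26 vs 22: take 22 from right. Merged: [8, 18, 21, 22]
Compare 26 vs 30: take 26 from left. Merged: [8, 18, 21, 22, 26]
Compare 28 vs 30: take 28 from left. Merged: [8, 18, 21, 22, 26, 28]
Compare 30 vs 30: take 30 from left. Merged: [8, 18, 21, 22, 26, 28, 30]
Compare 39 vs 30: take 30 from right. Merged: [8, 18, 21, 22, 26, 28, 30, 30]
Compare 39 vs 39: take 39 from left. Merged: [8, 18, 21, 22, 26, 28, 30, 30, 39]
Append remaining from right: [39, 40]. Merged: [8, 18, 21, 22, 26, 28, 30, 30, 39, 39, 40]

Final merged array: [8, 18, 21, 22, 26, 28, 30, 30, 39, 39, 40]
Total comparisons: 9

The merged array is [8, 18, 21, 22, 26, 28, 30, 30, 39, 39, 40], requiring 9 comparisons. The merge step runs in O(n) time where n is the total number of elements.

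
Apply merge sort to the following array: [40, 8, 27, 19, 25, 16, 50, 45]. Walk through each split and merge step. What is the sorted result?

Merge sort trace:

Split: [40, 8, 27, 19, 25, 16, 50, 45] -> [40, 8, 27, 19] and [25, 16, 50, 45]
  Split: [40, 8, 27, 19] -> [40, 8] and [27, 19]
    Split: [40, 8] -> [40] and [8]
    Merge: [40] + [8] -> [8, 40]
    Split: [27, 19] -> [27] and [19]
    Merge: [27] + [19] -> [19, 27]
  Merge: [8, 40] + [19, 27] -> [8, 19, 27, 40]
  Split: [25, 16, 50, 45] -> [25, 16] and [50, 45]
    Split: [25, 16] -> [25] and [16]
    Merge: [25] + [16] -> [16, 25]
    Split: [50, 45] -> [50] and [45]
    Merge: [50] + [45] -> [45, 50]
  Merge: [16, 25] + [45, 50] -> [16, 25, 45, 50]
Merge: [8, 19, 27, 40] + [16, 25, 45, 50] -> [8, 16, 19, 25, 27, 40, 45, 50]

Final sorted array: [8, 16, 19, 25, 27, 40, 45, 50]

The merge sort proceeds by recursively splitting the array and merging sorted halves.
After all merges, the sorted array is [8, 16, 19, 25, 27, 40, 45, 50].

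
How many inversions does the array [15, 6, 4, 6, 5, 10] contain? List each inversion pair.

Finding inversions in [15, 6, 4, 6, 5, 10]:

(0, 1): arr[0]=15 > arr[1]=6
(0, 2): arr[0]=15 > arr[2]=4
(0, 3): arr[0]=15 > arr[3]=6
(0, 4): arr[0]=15 > arr[4]=5
(0, 5): arr[0]=15 > arr[5]=10
(1, 2): arr[1]=6 > arr[2]=4
(1, 4): arr[1]=6 > arr[4]=5
(3, 4): arr[3]=6 > arr[4]=5

Total inversions: 8

The array has 8 inversion(s): (0,1), (0,2), (0,3), (0,4), (0,5), (1,2), (1,4), (3,4). Each pair (i,j) satisfies i < j and arr[i] > arr[j].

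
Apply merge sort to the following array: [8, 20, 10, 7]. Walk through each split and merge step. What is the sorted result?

Merge sort trace:

Split: [8, 20, 10, 7] -> [8, 20] and [10, 7]
  Split: [8, 20] -> [8] and [20]
  Merge: [8] + [20] -> [8, 20]
  Split: [10, 7] -> [10] and [7]
  Merge: [10] + [7] -> [7, 10]
Merge: [8, 20] + [7, 10] -> [7, 8, 10, 20]

Final sorted array: [7, 8, 10, 20]

The merge sort proceeds by recursively splitting the array and merging sorted halves.
After all merges, the sorted array is [7, 8, 10, 20].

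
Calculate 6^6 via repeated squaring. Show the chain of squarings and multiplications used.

Computing 6^6 by squaring (build up from 6^1; each line after the first costs one multiplication):

6^1 = 6
6^2 = (6^1)^2 = 6^2 = 36
6^3 = 6 * 6^2 = 6 * 36 = 216
6^6 = (6^3)^2 = 216^2 = 46656

Result: 46656
Multiplications needed: 3 (3 lines after 6^1)

6^6 = 46656. Using exponentiation by squaring, this requires 3 multiplications. The key idea: if the exponent is even, square the half-power; if odd, multiply by the base once.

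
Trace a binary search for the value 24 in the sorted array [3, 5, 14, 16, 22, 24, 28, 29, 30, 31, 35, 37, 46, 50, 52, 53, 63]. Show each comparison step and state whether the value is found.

Binary search for 24 in [3, 5, 14, 16, 22, 24, 28, 29, 30, 31, 35, 37, 46, 50, 52, 53, 63]:

lo=0, hi=16, mid=8, arr[mid]=30 -> 30 > 24, search left half
lo=0, hi=7, mid=3, arr[mid]=16 -> 16 < 24, search right half
lo=4, hi=7, mid=5, arr[mid]=24 -> Found target at index 5!

Binary search finds 24 at index 5 after 3 comparisons. The search repeatedly halves the search space by comparing with the middle element.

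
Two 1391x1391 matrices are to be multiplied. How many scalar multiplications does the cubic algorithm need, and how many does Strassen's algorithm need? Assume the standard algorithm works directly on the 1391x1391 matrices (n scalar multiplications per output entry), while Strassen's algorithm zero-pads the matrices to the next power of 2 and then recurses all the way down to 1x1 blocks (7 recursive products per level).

Matrix multiplication for 1391x1391 matrices:

Strassen's algorithm requires power-of-2 dimensions. Pad 1391x1391 to 2048x2048 (next power of 2).

Standard algorithm: 1391^3 = 2691419471 multiplications
Strassen's algorithm: 7^(log2(2048)) = 7^11 = 1977326743 multiplications
Savings: 2691419471 - 1977326743 = 714092728 multiplications

Standard: 2691419471 multiplications (1391^3). Strassen: 1977326743 multiplications (7^11, after padding to 2048x2048). Strassen reduces 8 recursive multiplications to 7 at each level.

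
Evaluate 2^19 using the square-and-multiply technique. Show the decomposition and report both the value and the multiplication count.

Computing 2^19 by squaring (build up from 2^1; each line after the first costs one multiplication):

2^1 = 2
2^2 = (2^1)^2 = 2^2 = 4
2^4 = (2^2)^2 = 4^2 = 16
2^8 = (2^4)^2 = 16^2 = 256
2^9 = 2 * 2^8 = 2 * 256 = 512
2^18 = (2^9)^2 = 512^2 = 262144
2^19 = 2 * 2^18 = 2 * 262144 = 524288

Result: 524288
Multiplications needed: 6 (6 lines after 2^1)

2^19 = 524288. Using exponentiation by squaring, this requires 6 multiplications. The key idea: if the exponent is even, square the half-power; if odd, multiply by the base once.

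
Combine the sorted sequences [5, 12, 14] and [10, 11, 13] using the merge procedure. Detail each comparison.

Merging process:

Compare 5 vs 10: take 5 from left. Merged: [5]
Compare 12 vs 10: take 10 from right. Merged: [5, 10]
Compare 12 vs 11: take 11 from right. Merged: [5, 10, 11]
Compare 12 vs 13: take 12 from left. Merged: [5, 10, 11, 12]
Compare 14 vs 13: take 13 from right. Merged: [5, 10, 11, 12, 13]
Append remaining from left: [14]. Merged: [5, 10, 11, 12, 13, 14]

Final merged array: [5, 10, 11, 12, 13, 14]
Total comparisons: 5

The merged array is [5, 10, 11, 12, 13, 14], requiring 5 comparisons. The merge step runs in O(n) time where n is the total number of elements.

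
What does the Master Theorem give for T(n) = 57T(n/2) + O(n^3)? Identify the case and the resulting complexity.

Master Theorem for T(n) = 57T(n/2) + O(n^3):

a = 57, b = 2, c = 3
log_b(a) = log_2(57) = 5.8329

Case 1: c = 3 < log_2(57) = 5.8329
T(n) = O(n^(log_2 57))

For T(n) = 57T(n/2) + O(n^3): log_2(57) = 5.8329. This is Case 1 of the Master Theorem (c < log_b(a), work dominated by leaves), giving O(n^(log_2 57)).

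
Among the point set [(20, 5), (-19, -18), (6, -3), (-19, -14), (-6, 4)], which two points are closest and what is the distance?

Computing all pairwise distances among 5 points:

d((20, 5), (-19, -18)) = 45.2769
d((20, 5), (6, -3)) = 16.1245
d((20, 5), (-19, -14)) = 43.382
d((20, 5), (-6, 4)) = 26.0192
d((-19, -18), (6, -3)) = 29.1548
d((-19, -18), (-19, -14)) = 4.0 <-- minimum
d((-19, -18), (-6, 4)) = 25.5539
d((6, -3), (-19, -14)) = 27.313
d((6, -3), (-6, 4)) = 13.8924
d((-19, -14), (-6, 4)) = 22.2036

Closest pair: (-19, -18) and (-19, -14) with distance 4.0

The closest pair is (-19, -18) and (-19, -14) with Euclidean distance 4.0. For 5 points, brute-force pairwise comparison is shown above. For large n, the divide-and-conquer algorithm (sort by x, recurse on halves, check the dividing strip) achieves O(n log n).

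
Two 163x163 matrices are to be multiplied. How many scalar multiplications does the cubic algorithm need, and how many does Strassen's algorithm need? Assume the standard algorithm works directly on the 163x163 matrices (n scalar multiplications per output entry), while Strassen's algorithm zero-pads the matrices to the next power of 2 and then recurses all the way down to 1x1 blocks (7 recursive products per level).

Matrix multiplication for 163x163 matrices:

Strassen's algorithm requires power-of-2 dimensions. Pad 163x163 to 256x256 (next power of 2).

Standard algorithm: 163^3 = 4330747 multiplications
Strassen's algorithm: 7^(log2(256)) = 7^8 = 5764801 multiplications
Difference: 4330747 - 5764801 = -1434054 (Strassen uses MORE here due to padding overhead — for small or just-over-power-of-2 n, padding can outweigh the per-level savings)

Standard: 4330747 multiplications (163^3). Strassen: 5764801 multiplications (7^8, after padding to 256x256). Strassen reduces 8 recursive multiplications to 7 at each level.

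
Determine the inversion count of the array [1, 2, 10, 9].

Finding inversions in [1, 2, 10, 9]:

(2, 3): arr[2]=10 > arr[3]=9

Total inversions: 1

The array has 1 inversion(s): (2,3). Each pair (i,j) satisfies i < j and arr[i] > arr[j].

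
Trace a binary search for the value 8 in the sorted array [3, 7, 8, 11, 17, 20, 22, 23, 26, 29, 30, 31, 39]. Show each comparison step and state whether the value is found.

Binary search for 8 in [3, 7, 8, 11, 17, 20, 22, 23, 26, 29, 30, 31, 39]:

lo=0, hi=12, mid=6, arr[mid]=22 -> 22 > 8, search left half
lo=0, hi=5, mid=2, arr[mid]=8 -> Found target at index 2!

Binary search finds 8 at index 2 after 2 comparisons. The search repeatedly halves the search space by comparing with the middle element.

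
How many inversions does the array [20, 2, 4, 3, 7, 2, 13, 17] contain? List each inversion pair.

Finding inversions in [20, 2, 4, 3, 7, 2, 13, 17]:

(0, 1): arr[0]=20 > arr[1]=2
(0, 2): arr[0]=20 > arr[2]=4
(0, 3): arr[0]=20 > arr[3]=3
(0, 4): arr[0]=20 > arr[4]=7
(0, 5): arr[0]=20 > arr[5]=2
(0, 6): arr[0]=20 > arr[6]=13
(0, 7): arr[0]=20 > arr[7]=17
(2, 3): arr[2]=4 > arr[3]=3
(2, 5): arr[2]=4 > arr[5]=2
(3, 5): arr[3]=3 > arr[5]=2
(4, 5): arr[4]=7 > arr[5]=2

Total inversions: 11

The array has 11 inversion(s): (0,1), (0,2), (0,3), (0,4), (0,5), (0,6), (0,7), (2,3), (2,5), (3,5), (4,5). Each pair (i,j) satisfies i < j and arr[i] > arr[j].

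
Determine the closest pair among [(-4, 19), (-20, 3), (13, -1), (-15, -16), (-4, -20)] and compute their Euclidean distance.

Computing all pairwise distances among 5 points:

d((-4, 19), (-20, 3)) = 22.6274
d((-4, 19), (13, -1)) = 26.2488
d((-4, 19), (-15, -16)) = 36.6879
d((-4, 19), (-4, -20)) = 39.0
d((-20, 3), (13, -1)) = 33.2415
d((-20, 3), (-15, -16)) = 19.6469
d((-20, 3), (-4, -20)) = 28.0179
d((13, -1), (-15, -16)) = 31.7648
d((13, -1), (-4, -20)) = 25.4951
d((-15, -16), (-4, -20)) = 11.7047 <-- minimum

Closest pair: (-15, -16) and (-4, -20) with distance 11.7047

The closest pair is (-15, -16) and (-4, -20) with Euclidean distance 11.7047. For 5 points, brute-force pairwise comparison is shown above. For large n, the divide-and-conquer algorithm (sort by x, recurse on halves, check the dividing strip) achieves O(n log n).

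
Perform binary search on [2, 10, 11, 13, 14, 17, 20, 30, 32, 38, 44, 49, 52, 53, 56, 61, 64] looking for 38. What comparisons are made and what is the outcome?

Binary search for 38 in [2, 10, 11, 13, 14, 17, 20, 30, 32, 38, 44, 49, 52, 53, 56, 61, 64]:

lo=0, hi=16, mid=8, arr[mid]=32 -> 32 < 38, search right half
lo=9, hi=16, mid=12, arr[mid]=52 -> 52 > 38, search left half
lo=9, hi=11, mid=10, arr[mid]=44 -> 44 > 38, search left half
lo=9, hi=9, mid=9, arr[mid]=38 -> Found target at index 9!

Binary search finds 38 at index 9 after 4 comparisons. The search repeatedly halves the search space by comparing with the middle element.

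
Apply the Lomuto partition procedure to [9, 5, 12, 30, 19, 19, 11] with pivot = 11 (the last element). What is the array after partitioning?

Lomuto partition with pivot = 11:

Initial array: [9, 5, 12, 30, 19, 19, 11]

arr[0]=9 <= 11: swap with position 0, array becomes [9, 5, 12, 30, 19, 19, 11]
arr[1]=5 <= 11: swap with position 1, array becomes [9, 5, 12, 30, 19, 19, 11]
arr[2]=12 > 11: no swap
arr[3]=30 > 11: no swap
arr[4]=19 > 11: no swap
arr[5]=19 > 11: no swap

Place pivot at position 2: [9, 5, 11, 30, 19, 19, 12]
Pivot position: 2

After partitioning with pivot 11, the array becomes [9, 5, 11, 30, 19, 19, 12]. The pivot is placed at index 2. All elements to the left of the pivot are <= 11, and all elements to the right are > 11.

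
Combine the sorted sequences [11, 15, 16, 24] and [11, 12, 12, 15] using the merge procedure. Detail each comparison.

Merging process:

Compare 11 vs 11: take 11 from left. Merged: [11]
Compare 15 vs 11: take 11 from right. Merged: [11, 11]
Compare 15 vs 12: take 12 from right. Merged: [11, 11, 12]
Compare 15 vs 12: take 12 from right. Merged: [11, 11, 12, 12]
Compare 15 vs 15: take 15 from left. Merged: [11, 11, 12, 12, 15]
Compare 16 vs 15: take 15 from right. Merged: [11, 11, 12, 12, 15, 15]
Append remaining from left: [16, 24]. Merged: [11, 11, 12, 12, 15, 15, 16, 24]

Final merged array: [11, 11, 12, 12, 15, 15, 16, 24]
Total comparisons: 6

The merged array is [11, 11, 12, 12, 15, 15, 16, 24], requiring 6 comparisons. The merge step runs in O(n) time where n is the total number of elements.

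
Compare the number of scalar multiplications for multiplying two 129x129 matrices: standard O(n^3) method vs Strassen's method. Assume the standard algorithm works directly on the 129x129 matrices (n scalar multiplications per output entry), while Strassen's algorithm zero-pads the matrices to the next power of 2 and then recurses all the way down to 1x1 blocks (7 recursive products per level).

Matrix multiplication for 129x129 matrices:

Strassen's algorithm requires power-of-2 dimensions. Pad 129x129 to 256x256 (next power of 2).

Standard algorithm: 129^3 = 2146689 multiplications
Strassen's algorithm: 7^(log2(256)) = 7^8 = 5764801 multiplications
Difference: 2146689 - 5764801 = -3618112 (Strassen uses MORE here due to padding overhead — for small or just-over-power-of-2 n, padding can outweigh the per-level savings)

Standard: 2146689 multiplications (129^3). Strassen: 5764801 multiplications (7^8, after padding to 256x256). Strassen reduces 8 recursive multiplications to 7 at each level.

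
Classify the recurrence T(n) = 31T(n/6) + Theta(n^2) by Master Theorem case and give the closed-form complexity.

Master Theorem for T(n) = 31T(n/6) + O(n^2):

a = 31, b = 6, c = 2
log_b(a) = log_6(31) = 1.9165

Case 3: c = 2 > log_6(31) = 1.9165
T(n) = O(n^2) = O(n^2)

For T(n) = 31T(n/6) + O(n^2): log_6(31) = 1.9165. This is Case 3 of the Master Theorem (c > log_b(a), work dominated by root), giving O(n^2).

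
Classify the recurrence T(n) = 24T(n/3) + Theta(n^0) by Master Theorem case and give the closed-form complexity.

Master Theorem for T(n) = 24T(n/3) + O(n^0):

a = 24, b = 3, c = 0
log_b(a) = log_3(24) = 2.8928

Case 1: c = 0 < log_3(24) = 2.8928
T(n) = O(n^(log_3 24))

For T(n) = 24T(n/3) + O(n^0): log_3(24) = 2.8928. This is Case 1 of the Master Theorem (c < log_b(a), work dominated by leaves), giving O(n^(log_3 24)).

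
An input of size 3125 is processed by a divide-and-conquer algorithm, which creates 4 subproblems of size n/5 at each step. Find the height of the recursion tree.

For divide and conquer with division factor 5:

Problem sizes at each level:
Level 0: 3125
Level 1: 625
Level 2: 125
Level 3: 25
Level 4: 5
Level 5: 1

The root is level 0 and the size-1 base case is level 5 (the tree spans levels 0 through 5, i.e. 6 levels counting the root), so the depth is the number of divisions: log_5(3125) = 5

The recursion tree depth is log_5(3125) = 5. At each level, the problem size is divided by 5, so it takes 5 divisions to reduce to a base case of size 1. The algorithm makes 4 recursive calls at each level.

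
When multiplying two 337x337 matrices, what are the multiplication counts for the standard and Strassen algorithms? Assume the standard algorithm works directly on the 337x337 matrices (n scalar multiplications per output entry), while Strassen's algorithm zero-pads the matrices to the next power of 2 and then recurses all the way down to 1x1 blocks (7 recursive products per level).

Matrix multiplication for 337x337 matrices:

Strassen's algorithm requires power-of-2 dimensions. Pad 337x337 to 512x512 (next power of 2).

Standard algorithm: 337^3 = 38272753 multiplications
Strassen's algorithm: 7^(log2(512)) = 7^9 = 40353607 multiplications
Difference: 38272753 - 40353607 = -2080854 (Strassen uses MORE here due to padding overhead — for small or just-over-power-of-2 n, padding can outweigh the per-level savings)

Standard: 38272753 multiplications (337^3). Strassen: 40353607 multiplications (7^9, after padding to 512x512). Strassen reduces 8 recursive multiplications to 7 at each level.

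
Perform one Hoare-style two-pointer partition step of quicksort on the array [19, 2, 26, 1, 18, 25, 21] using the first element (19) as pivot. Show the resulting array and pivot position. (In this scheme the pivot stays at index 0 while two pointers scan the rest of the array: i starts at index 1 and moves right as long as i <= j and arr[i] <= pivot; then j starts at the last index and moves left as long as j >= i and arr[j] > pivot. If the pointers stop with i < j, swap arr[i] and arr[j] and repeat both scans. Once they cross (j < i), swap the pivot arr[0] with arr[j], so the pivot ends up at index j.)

Hoare-style two-pointer partition with pivot = 19:

Initial array: [19, 2, 26, 1, 18, 25, 21]

Pointers start at i = 1, j = 6.
i stops at index 2 (arr[2]=26 > 19), j stops at index 4 (arr[4]=18 <= 19): swap arr[2] and arr[4], array becomes [19, 2, 18, 1, 26, 25, 21]
i ends at 4, j ends at 3: the pointers have crossed (j < i), so scanning stops.

Swap pivot arr[0] with arr[3] to place pivot at position 3: [1, 2, 18, 19, 26, 25, 21]
Pivot position: 3

After partitioning with pivot 19, the array becomes [1, 2, 18, 19, 26, 25, 21]. The pivot is placed at index 3. All elements to the left of the pivot are <= 19, and all elements to the right are > 19.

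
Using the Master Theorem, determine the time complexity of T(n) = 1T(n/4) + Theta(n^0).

Master Theorem for T(n) = 1T(n/4) + O(n^0):

a = 1, b = 4, c = 0
log_b(a) = log_4(1) = 0.0000

Case 2: c = 0 = log_4(1) = 0.0000
T(n) = O(n^0 log n) = O(log n)

For T(n) = 1T(n/4) + O(n^0): log_4(1) = 0.0000. This is Case 2 of the Master Theorem (c = log_b(a), equal work at all levels), giving O(log n).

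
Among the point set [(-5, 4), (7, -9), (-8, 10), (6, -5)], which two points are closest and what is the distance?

Computing all pairwise distances among 4 points:

d((-5, 4), (7, -9)) = 17.6918
d((-5, 4), (-8, 10)) = 6.7082
d((-5, 4), (6, -5)) = 14.2127
d((7, -9), (-8, 10)) = 24.2074
d((7, -9), (6, -5)) = 4.1231 <-- minimum
d((-8, 10), (6, -5)) = 20.5183

Closest pair: (7, -9) and (6, -5) with distance 4.1231

The closest pair is (7, -9) and (6, -5) with Euclidean distance 4.1231. For 4 points, brute-force pairwise comparison is shown above. For large n, the divide-and-conquer algorithm (sort by x, recurse on halves, check the dividing strip) achieves O(n log n).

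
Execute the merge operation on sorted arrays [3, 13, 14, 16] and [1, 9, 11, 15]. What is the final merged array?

Merging process:

Compare 3 vs 1: take 1 from right. Merged: [1]
Compare 3 vs 9: take 3 from left. Merged: [1, 3]
Compare 13 vs 9: take 9 from right. Merged: [1, 3, 9]
Compare 13 vs 11: take 11 from right. Merged: [1, 3, 9, 11]
Compare 13 vs 15: take 13 from left. Merged: [1, 3, 9, 11, 13]
Compare 14 vs 15: take 14 from left. Merged: [1, 3, 9, 11, 13, 14]
Compare 16 vs 15: take 15 from right. Merged: [1, 3, 9, 11, 13, 14, 15]
Append remaining from left: [16]. Merged: [1, 3, 9, 11, 13, 14, 15, 16]

Final merged array: [1, 3, 9, 11, 13, 14, 15, 16]
Total comparisons: 7

The merged array is [1, 3, 9, 11, 13, 14, 15, 16], requiring 7 comparisons. The merge step runs in O(n) time where n is the total number of elements.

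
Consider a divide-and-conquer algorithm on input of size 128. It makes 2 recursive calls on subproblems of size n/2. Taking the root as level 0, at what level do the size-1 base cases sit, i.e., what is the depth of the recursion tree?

For divide and conquer with division factor 2:

Problem sizes at each level:
Level 0: 128
Level 1: 64
Level 2: 32
Level 3: 16
Level 4: 8
Level 5: 4
Level 6: 2
Level 7: 1

The root is level 0 and the size-1 base case is level 7 (the tree spans levels 0 through 7, i.e. 8 levels counting the root), so the depth is the number of divisions: log_2(128) = 7

The recursion tree depth is log_2(128) = 7. At each level, the problem size is divided by 2, so it takes 7 divisions to reduce to a base case of size 1. The algorithm makes 2 recursive calls at each level.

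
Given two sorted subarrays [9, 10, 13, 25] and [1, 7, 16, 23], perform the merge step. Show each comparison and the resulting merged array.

Merging process:

Compare 9 vs 1: take 1 from right. Merged: [1]
Compare 9 vs 7: take 7 from right. Merged: [1, 7]
Compare 9 vs 16: take 9 from left. Merged: [1, 7, 9]
Compare 10 vs 16: take 10 from left. Merged: [1, 7, 9, 10]
Compare 13 vs 16: take 13 from left. Merged: [1, 7, 9, 10, 13]
Compare 25 vs 16: take 16 from right. Merged: [1, 7, 9, 10, 13, 16]
Compare 25 vs 23: take 23 from right. Merged: [1, 7, 9, 10, 13, 16, 23]
Append remaining from left: [25]. Merged: [1, 7, 9, 10, 13, 16, 23, 25]

Final merged array: [1, 7, 9, 10, 13, 16, 23, 25]
Total comparisons: 7

The merged array is [1, 7, 9, 10, 13, 16, 23, 25], requiring 7 comparisons. The merge step runs in O(n) time where n is the total number of elements.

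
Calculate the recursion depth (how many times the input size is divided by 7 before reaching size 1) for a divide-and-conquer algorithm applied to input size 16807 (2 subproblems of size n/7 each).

For divide and conquer with division factor 7:

Problem sizes at each level:
Level 0: 16807
Level 1: 2401
Level 2: 343
Level 3: 49
Level 4: 7
Level 5: 1

The root is level 0 and the size-1 base case is level 5 (the tree spans levels 0 through 5, i.e. 6 levels counting the root), so the depth is the number of divisions: log_7(16807) = 5

The recursion tree depth is log_7(16807) = 5. At each level, the problem size is divided by 7, so it takes 5 divisions to reduce to a base case of size 1. The algorithm makes 2 recursive calls at each level.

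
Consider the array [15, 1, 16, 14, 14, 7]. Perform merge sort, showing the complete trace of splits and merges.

Merge sort trace:

Split: [15, 1, 16, 14, 14, 7] -> [15, 1, 16] and [14, 14, 7]
  Split: [15, 1, 16] -> [15] and [1, 16]
    Split: [1, 16] -> [1] and [16]
    Merge: [1] + [16] -> [1, 16]
  Merge: [15] + [1, 16] -> [1, 15, 16]
  Split: [14, 14, 7] -> [14] and [14, 7]
    Split: [14, 7] -> [14] and [7]
    Merge: [14] + [7] -> [7, 14]
  Merge: [14] + [7, 14] -> [7, 14, 14]
Merge: [1, 15, 16] + [7, 14, 14] -> [1, 7, 14, 14, 15, 16]

Final sorted array: [1, 7, 14, 14, 15, 16]

The merge sort proceeds by recursively splitting the array and merging sorted halves.
After all merges, the sorted array is [1, 7, 14, 14, 15, 16].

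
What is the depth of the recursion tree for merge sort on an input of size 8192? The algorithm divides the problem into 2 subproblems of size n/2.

For divide and conquer with division factor 2:

Problem sizes at each level:
Level 0: 8192
Level 1: 4096
Level 2: 2048
Level 3: 1024
Level 4: 512
Level 5: 256
Level 6: 128
Level 7: 64
Level 8: 32
Level 9: 16
Level 10: 8
Level 11: 4
Level 12: 2
Level 13: 1

The root is level 0 and the size-1 base case is level 13 (the tree spans levels 0 through 13, i.e. 14 levels counting the root), so the depth is the number of divisions: log_2(8192) = 13

The recursion tree depth is log_2(8192) = 13. At each level, the problem size is divided by 2, so it takes 13 divisions to reduce to a base case of size 1. The algorithm makes 2 recursive calls at each level.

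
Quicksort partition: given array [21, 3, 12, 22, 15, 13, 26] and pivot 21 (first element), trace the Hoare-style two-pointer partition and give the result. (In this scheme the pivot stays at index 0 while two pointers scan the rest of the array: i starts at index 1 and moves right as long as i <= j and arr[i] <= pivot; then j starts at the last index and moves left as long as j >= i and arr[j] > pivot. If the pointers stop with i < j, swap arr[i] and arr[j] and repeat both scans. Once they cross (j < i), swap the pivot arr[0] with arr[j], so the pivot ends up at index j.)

Hoare-style two-pointer partition with pivot = 21:

Initial array: [21, 3, 12, 22, 15, 13, 26]

Pointers start at i = 1, j = 6.
i stops at index 3 (arr[3]=22 > 21), j stops at index 5 (arr[5]=13 <= 21): swap arr[3] and arr[5], array becomes [21, 3, 12, 13, 15, 22, 26]
i ends at 5, j ends at 4: the pointers have crossed (j < i), so scanning stops.

Swap pivot arr[0] with arr[4] to place pivot at position 4: [15, 3, 12, 13, 21, 22, 26]
Pivot position: 4

After partitioning with pivot 21, the array becomes [15, 3, 12, 13, 21, 22, 26]. The pivot is placed at index 4. All elements to the left of the pivot are <= 21, and all elements to the right are > 21.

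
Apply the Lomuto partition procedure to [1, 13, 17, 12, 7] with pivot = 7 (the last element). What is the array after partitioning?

Lomuto partition with pivot = 7:

Initial array: [1, 13, 17, 12, 7]

arr[0]=1 <= 7: swap with position 0, array becomes [1, 13, 17, 12, 7]
arr[1]=13 > 7: no swap
arr[2]=17 > 7: no swap
arr[3]=12 > 7: no swap

Place pivot at position 1: [1, 7, 17, 12, 13]
Pivot position: 1

After partitioning with pivot 7, the array becomes [1, 7, 17, 12, 13]. The pivot is placed at index 1. All elements to the left of the pivot are <= 7, and all elements to the right are > 7.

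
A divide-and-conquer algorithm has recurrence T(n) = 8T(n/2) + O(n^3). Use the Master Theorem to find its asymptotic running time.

Master Theorem for T(n) = 8T(n/2) + O(n^3):

a = 8, b = 2, c = 3
log_b(a) = log_2(8) = 3.0000

Case 2: c = 3 = log_2(8) = 3.0000
T(n) = O(n^3 log n) = O(n^3 log n)

For T(n) = 8T(n/2) + O(n^3): log_2(8) = 3.0000. This is Case 2 of the Master Theorem (c = log_b(a), equal work at all levels), giving O(n^3 log n).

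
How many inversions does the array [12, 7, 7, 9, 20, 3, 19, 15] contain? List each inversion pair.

Finding inversions in [12, 7, 7, 9, 20, 3, 19, 15]:

(0, 1): arr[0]=12 > arr[1]=7
(0, 2): arr[0]=12 > arr[2]=7
(0, 3): arr[0]=12 > arr[3]=9
(0, 5): arr[0]=12 > arr[5]=3
(1, 5): arr[1]=7 > arr[5]=3
(2, 5): arr[2]=7 > arr[5]=3
(3, 5): arr[3]=9 > arr[5]=3
(4, 5): arr[4]=20 > arr[5]=3
(4, 6): arr[4]=20 > arr[6]=19
(4, 7): arr[4]=20 > arr[7]=15
(6, 7): arr[6]=19 > arr[7]=15

Total inversions: 11

The array has 11 inversion(s): (0,1), (0,2), (0,3), (0,5), (1,5), (2,5), (3,5), (4,5), (4,6), (4,7), (6,7). Each pair (i,j) satisfies i < j and arr[i] > arr[j].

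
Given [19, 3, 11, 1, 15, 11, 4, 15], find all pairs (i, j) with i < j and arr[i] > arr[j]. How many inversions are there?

Finding inversions in [19, 3, 11, 1, 15, 11, 4, 15]:

(0, 1): arr[0]=19 > arr[1]=3
(0, 2): arr[0]=19 > arr[2]=11
(0, 3): arr[0]=19 > arr[3]=1
(0, 4): arr[0]=19 > arr[4]=15
(0, 5): arr[0]=19 > arr[5]=11
(0, 6): arr[0]=19 > arr[6]=4
(0, 7): arr[0]=19 > arr[7]=15
(1, 3): arr[1]=3 > arr[3]=1
(2, 3): arr[2]=11 > arr[3]=1
(2, 6): arr[2]=11 > arr[6]=4
(4, 5): arr[4]=15 > arr[5]=11
(4, 6): arr[4]=15 > arr[6]=4
(5, 6): arr[5]=11 > arr[6]=4

Total inversions: 13

The array has 13 inversion(s): (0,1), (0,2), (0,3), (0,4), (0,5), (0,6), (0,7), (1,3), (2,3), (2,6), (4,5), (4,6), (5,6). Each pair (i,j) satisfies i < j and arr[i] > arr[j].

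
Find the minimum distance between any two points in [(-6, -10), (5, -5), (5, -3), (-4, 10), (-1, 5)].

Computing all pairwise distances among 5 points:

d((-6, -10), (5, -5)) = 12.083
d((-6, -10), (5, -3)) = 13.0384
d((-6, -10), (-4, 10)) = 20.0998
d((-6, -10), (-1, 5)) = 15.8114
d((5, -5), (5, -3)) = 2.0 <-- minimum
d((5, -5), (-4, 10)) = 17.4929
d((5, -5), (-1, 5)) = 11.6619
d((5, -3), (-4, 10)) = 15.8114
d((5, -3), (-1, 5)) = 10.0
d((-4, 10), (-1, 5)) = 5.831

Closest pair: (5, -5) and (5, -3) with distance 2.0

The closest pair is (5, -5) and (5, -3) with Euclidean distance 2.0. For 5 points, brute-force pairwise comparison is shown above. For large n, the divide-and-conquer algorithm (sort by x, recurse on halves, check the dividing strip) achieves O(n log n).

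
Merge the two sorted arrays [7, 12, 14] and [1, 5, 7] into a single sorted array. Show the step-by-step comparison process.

Merging process:

Compare 7 vs 1: take 1 from right. Merged: [1]
Compare 7 vs 5: take 5 from right. Merged: [1, 5]
Compare 7 vs 7: take 7 from left. Merged: [1, 5, 7]
Compare 12 vs 7: take 7 from right. Merged: [1, 5, 7, 7]
Append remaining from left: [12, 14]. Merged: [1, 5, 7, 7, 12, 14]

Final merged array: [1, 5, 7, 7, 12, 14]
Total comparisons: 4

The merged array is [1, 5, 7, 7, 12, 14], requiring 4 comparisons. The merge step runs in O(n) time where n is the total number of elements.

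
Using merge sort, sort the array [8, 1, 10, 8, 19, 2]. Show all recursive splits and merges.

Merge sort trace:

Split: [8, 1, 10, 8, 19, 2] -> [8, 1, 10] and [8, 19, 2]
  Split: [8, 1, 10] -> [8] and [1, 10]
    Split: [1, 10] -> [1] and [10]
    Merge: [1] + [10] -> [1, 10]
  Merge: [8] + [1, 10] -> [1, 8, 10]
  Split: [8, 19, 2] -> [8] and [19, 2]
    Split: [19, 2] -> [19] and [2]
    Merge: [19] + [2] -> [2, 19]
  Merge: [8] + [2, 19] -> [2, 8, 19]
Merge: [1, 8, 10] + [2, 8, 19] -> [1, 2, 8, 8, 10, 19]

Final sorted array: [1, 2, 8, 8, 10, 19]

The merge sort proceeds by recursively splitting the array and merging sorted halves.
After all merges, the sorted array is [1, 2, 8, 8, 10, 19].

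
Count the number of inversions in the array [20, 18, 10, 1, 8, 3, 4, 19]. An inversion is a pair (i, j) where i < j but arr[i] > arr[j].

Finding inversions in [20, 18, 10, 1, 8, 3, 4, 19]:

(0, 1): arr[0]=20 > arr[1]=18
(0, 2): arr[0]=20 > arr[2]=10
(0, 3): arr[0]=20 > arr[3]=1
(0, 4): arr[0]=20 > arr[4]=8
(0, 5): arr[0]=20 > arr[5]=3
(0, 6): arr[0]=20 > arr[6]=4
(0, 7): arr[0]=20 > arr[7]=19
(1, 2): arr[1]=18 > arr[2]=10
(1, 3): arr[1]=18 > arr[3]=1
(1, 4): arr[1]=18 > arr[4]=8
(1, 5): arr[1]=18 > arr[5]=3
(1, 6): arr[1]=18 > arr[6]=4
(2, 3): arr[2]=10 > arr[3]=1
(2, 4): arr[2]=10 > arr[4]=8
(2, 5): arr[2]=10 > arr[5]=3
(2, 6): arr[2]=10 > arr[6]=4
(4, 5): arr[4]=8 > arr[5]=3
(4, 6): arr[4]=8 > arr[6]=4

Total inversions: 18

The array has 18 inversion(s): (0,1), (0,2), (0,3), (0,4), (0,5), (0,6), (0,7), (1,2), (1,3), (1,4), (1,5), (1,6), (2,3), (2,4), (2,5), (2,6), (4,5), (4,6). Each pair (i,j) satisfies i < j and arr[i] > arr[j].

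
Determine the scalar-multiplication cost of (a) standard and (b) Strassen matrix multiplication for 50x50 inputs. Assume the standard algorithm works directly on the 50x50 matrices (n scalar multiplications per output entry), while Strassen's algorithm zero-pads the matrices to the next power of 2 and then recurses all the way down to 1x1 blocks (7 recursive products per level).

Matrix multiplication for 50x50 matrices:

Strassen's algorithm requires power-of-2 dimensions. Pad 50x50 to 64x64 (next power of 2).

Standard algorithm: 50^3 = 125000 multiplications
Strassen's algorithm: 7^(log2(64)) = 7^6 = 117649 multiplications
Savings: 125000 - 117649 = 7351 multiplications

Standard: 125000 multiplications (50^3). Strassen: 117649 multiplications (7^6, after padding to 64x64). Strassen reduces 8 recursive multiplications to 7 at each level.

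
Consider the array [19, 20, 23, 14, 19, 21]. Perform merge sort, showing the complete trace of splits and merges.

Merge sort trace:

Split: [19, 20, 23, 14, 19, 21] -> [19, 20, 23] and [14, 19, 21]
  Split: [19, 20, 23] -> [19] and [20, 23]
    Split: [20, 23] -> [20] and [23]
    Merge: [20] + [23] -> [20, 23]
  Merge: [19] + [20, 23] -> [19, 20, 23]
  Split: [14, 19, 21] -> [14] and [19, 21]
    Split: [19, 21] -> [19] and [21]
    Merge: [19] + [21] -> [19, 21]
  Merge: [14] + [19, 21] -> [14, 19, 21]
Merge: [19, 20, 23] + [14, 19, 21] -> [14, 19, 19, 20, 21, 23]

Final sorted array: [14, 19, 19, 20, 21, 23]

The merge sort proceeds by recursively splitting the array and merging sorted halves.
After all merges, the sorted array is [14, 19, 19, 20, 21, 23].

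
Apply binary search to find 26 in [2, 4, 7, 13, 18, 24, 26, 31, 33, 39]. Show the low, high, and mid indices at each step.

Binary search for 26 in [2, 4, 7, 13, 18, 24, 26, 31, 33, 39]:

lo=0, hi=9, mid=4, arr[mid]=18 -> 18 < 26, search right half
lo=5, hi=9, mid=7, arr[mid]=31 -> 31 > 26, search left half
lo=5, hi=6, mid=5, arr[mid]=24 -> 24 < 26, search right half
lo=6, hi=6, mid=6, arr[mid]=26 -> Found target at index 6!

Binary search finds 26 at index 6 after 4 comparisons. The search repeatedly halves the search space by comparing with the middle element.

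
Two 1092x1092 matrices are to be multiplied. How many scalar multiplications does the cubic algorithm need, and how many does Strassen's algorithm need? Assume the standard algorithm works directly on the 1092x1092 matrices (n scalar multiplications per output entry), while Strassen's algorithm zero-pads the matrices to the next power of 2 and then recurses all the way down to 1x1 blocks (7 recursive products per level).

Matrix multiplication for 1092x1092 matrices:

Strassen's algorithm requires power-of-2 dimensions. Pad 1092x1092 to 2048x2048 (next power of 2).

Standard algorithm: 1092^3 = 1302170688 multiplications
Strassen's algorithm: 7^(log2(2048)) = 7^11 = 1977326743 multiplications
Difference: 1302170688 - 1977326743 = -675156055 (Strassen uses MORE here due to padding overhead — for small or just-over-power-of-2 n, padding can outweigh the per-level savings)

Standard: 1302170688 multiplications (1092^3). Strassen: 1977326743 multiplications (7^11, after padding to 2048x2048). Strassen reduces 8 recursive multiplications to 7 at each level.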